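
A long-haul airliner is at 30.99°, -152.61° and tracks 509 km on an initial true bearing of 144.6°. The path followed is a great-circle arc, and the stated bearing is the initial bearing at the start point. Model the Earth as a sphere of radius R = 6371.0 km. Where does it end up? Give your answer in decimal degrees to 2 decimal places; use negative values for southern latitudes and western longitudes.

latitude 27.22°, longitude -149.63°

The arc subtends δ = 509/6371 = 0.079893 rad at the centre.
Start latitude φ₁ = 0.540878 rad; initial bearing θ = 2.523746 rad.
Destination latitude: φ₂ = arcsin( sin φ₁ cos δ + cos φ₁ sin δ cos θ ) = arcsin(0.457478) = 27.22°.
For the longitude increment, Δλ = atan2( sin θ sin δ cos φ₁, cos δ − sin φ₁ sin φ₂ ) = atan2(0.039632, 0.761260) = 2.98°.
Hence λ₂ = -152.61° + 2.98° = -149.63°.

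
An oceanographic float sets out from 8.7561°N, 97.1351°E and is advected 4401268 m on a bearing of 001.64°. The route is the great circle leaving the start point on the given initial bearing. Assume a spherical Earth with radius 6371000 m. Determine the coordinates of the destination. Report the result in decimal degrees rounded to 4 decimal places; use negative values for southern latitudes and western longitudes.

The arc subtends δ = 4401268/6371000 = 0.690828 rad at the centre.
Converting: φ₁ = 0.152823 rad, θ = 0.028623 rad.
Destination latitude: φ₂ = arcsin( sin φ₁ cos δ + cos φ₁ sin δ cos θ ) = arcsin(0.746817) = 48.3154°.
Δλ = atan2( sin θ sin δ cos φ₁ , cos δ − sin φ₁ sin φ₂ ) = atan2(0.018023, 0.657031) = 0.027424 rad = 1.5713°.
λ₂ = λ₁ + Δλ = 98.7064°.

latitude 48.3154°, longitude 98.7064°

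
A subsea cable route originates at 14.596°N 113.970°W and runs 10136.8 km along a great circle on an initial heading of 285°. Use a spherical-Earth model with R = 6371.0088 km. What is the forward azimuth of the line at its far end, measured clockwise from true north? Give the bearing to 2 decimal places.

final bearing 254.63°

Central angle δ = d/R = 1.591082 rad.
Start latitude φ₁ = 0.254748 rad; initial bearing θ = 4.974188 rad.
Applying the spherical law of cosines for sides, sin φ₂ = sin φ₁ cos δ + cos φ₁ sin δ cos θ = 0.245303, so φ₂ = 14.200°.
Δλ = atan2( sin θ sin δ cos φ₁ , cos δ − sin φ₁ sin φ₂ ) = atan2(-0.934560, -0.082101) = -1.658422 rad = -95.021°.
λ₂ = -113.970° + -95.021° = -208.991°, normalized to (−180°, 180°] → 151.009°.
The forward bearing on arrival equals the back-azimuth from the destination plus 180°.
Back-azimuth from P₂ (14.20°, 151.01°) to P₁ (14.60°, -113.97°), with Δλ' = λ₁ − λ₂ = -264.98°: atan2( sin Δλ' cos φ₁ , cos φ₂ sin φ₁ − sin φ₂ cos φ₁ cos Δλ' ) = 74.63°.
Final bearing = (74.63° + 180°) mod 360° = 254.63°.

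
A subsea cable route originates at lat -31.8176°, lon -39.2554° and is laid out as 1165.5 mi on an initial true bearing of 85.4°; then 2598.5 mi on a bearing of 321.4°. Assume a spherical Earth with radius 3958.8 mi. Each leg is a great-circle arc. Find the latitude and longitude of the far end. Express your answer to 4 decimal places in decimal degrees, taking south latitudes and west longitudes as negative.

Apply the spherical direct solution leg by leg, carrying full precision between legs.
Leg 1: from (-31.8176°, -39.2554°), δ = 1165.5/3958.8 = 0.294407 rad, θ = 85.4° → φ = -28.9966°, λ = -19.9447°.
Leg 2: from (-28.9966°, -19.9447°), δ = 2598.5/3958.8 = 0.656386 rad, θ = 321.4° → φ = 1.8979°, λ = -42.3364°.

latitude 1.8979°, longitude -42.3364°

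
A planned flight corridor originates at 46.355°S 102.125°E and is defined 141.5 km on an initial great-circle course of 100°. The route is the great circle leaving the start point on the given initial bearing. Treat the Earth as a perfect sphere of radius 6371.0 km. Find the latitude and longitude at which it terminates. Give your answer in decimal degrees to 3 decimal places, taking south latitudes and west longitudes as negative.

The arc subtends δ = 141.5/6371 = 0.022210 rad at the centre.
Converting: φ₁ = -0.809047 rad, θ = 1.745329 rad.
sin φ₂ = sin φ₁ cos δ + cos φ₁ sin δ cos θ = (-0.723630)(0.999753) + (0.690188)(0.022208)(-0.173648) = -0.726113
φ₂ = asin(-0.726113) = -0.812652 rad = -46.562°.
Then Δλ = atan2(0.015095, 0.474316) = 0.031814 rad, from sin θ sin δ cos φ₁ over cos δ − sin φ₁ sin φ₂.
λ₂ = 102.125° + 1.823° = 103.948°.

latitude -46.562°, longitude 103.948°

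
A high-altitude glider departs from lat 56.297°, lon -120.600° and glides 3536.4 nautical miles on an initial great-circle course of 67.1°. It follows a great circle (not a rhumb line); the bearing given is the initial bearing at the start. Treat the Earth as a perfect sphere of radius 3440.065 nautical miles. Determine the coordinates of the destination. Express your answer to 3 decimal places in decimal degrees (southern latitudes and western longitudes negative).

latitude 37.923°, longitude -31.284°

Angular distance δ = d/R = 3536.4 / 3440.065 = 1.028004 rad.
With φ₁ = 56.297° = 0.982568 rad and θ = 67.1° = 1.171116 rad:
Applying the spherical law of cosines for sides, sin φ₂ = sin φ₁ cos δ + cos φ₁ sin δ cos θ = 0.614599, so φ₂ = 37.923°.
For the longitude increment, Δλ = atan2( sin θ sin δ cos φ₁, cos δ − sin φ₁ sin φ₂ ) = atan2(0.437686, 0.005228) = 89.316°.
λ₂ = -120.600° + 89.316° = -31.284°.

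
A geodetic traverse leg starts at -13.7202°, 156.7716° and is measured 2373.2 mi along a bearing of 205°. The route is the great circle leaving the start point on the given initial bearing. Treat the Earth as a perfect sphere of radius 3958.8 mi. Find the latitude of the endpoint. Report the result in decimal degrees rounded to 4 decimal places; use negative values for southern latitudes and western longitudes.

latitude -43.8347°

Angular distance δ = d/R = 2373.2 / 3958.8 = 0.599475 rad.
With φ₁ = -13.7202° = -0.239463 rad and θ = 205° = 3.577925 rad:
Applying the spherical law of cosines for sides, sin φ₂ = sin φ₁ cos δ + cos φ₁ sin δ cos θ = -0.692580, so φ₂ = -43.8347°.
For the longitude increment, Δλ = atan2( sin θ sin δ cos φ₁, cos δ − sin φ₁ sin φ₂ ) = atan2(-0.231641, 0.661366) = -19.3026°.
Hence λ₂ = 156.7716° + -19.3026° = 137.4690°.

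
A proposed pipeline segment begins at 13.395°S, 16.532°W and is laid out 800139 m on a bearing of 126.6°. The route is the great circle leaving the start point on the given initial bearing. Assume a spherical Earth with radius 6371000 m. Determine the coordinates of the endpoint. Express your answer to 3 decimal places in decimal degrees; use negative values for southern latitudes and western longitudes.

latitude -17.607°, longitude -10.476°

Angular distance δ = d/R = 800139 / 6371000 = 0.125591 rad.
With φ₁ = -13.395° = -0.233787 rad and θ = 126.6° = 2.209587 rad:
sin φ₂ = sin φ₁ cos δ + cos φ₁ sin δ cos θ = (-0.231663)(0.992124) + (0.972796)(0.125261)(-0.596225) = -0.302490
φ₂ = asin(-0.302490) = -0.307304 rad = -17.607°.
Δλ = atan2( sin θ sin δ cos φ₁ , cos δ − sin φ₁ sin φ₂ ) = atan2(0.097826, 0.922048) = 0.105701 rad = 6.056°.
Hence λ₂ = -16.532° + 6.056° = -10.476°.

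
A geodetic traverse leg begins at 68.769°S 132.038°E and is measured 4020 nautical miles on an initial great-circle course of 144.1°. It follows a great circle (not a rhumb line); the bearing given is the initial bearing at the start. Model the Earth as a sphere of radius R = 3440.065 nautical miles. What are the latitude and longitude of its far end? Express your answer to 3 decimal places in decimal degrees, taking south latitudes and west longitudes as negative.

latitude -39.406°, longitude -92.256°

The arc subtends δ = 4020/3440.065 = 1.168583 rad at the centre.
Converting: φ₁ = -1.200245 rad, θ = 2.515019 rad.
sin φ₂ = sin φ₁ cos δ + cos φ₁ sin δ cos θ = (-0.932128)(0.391456) + (0.362129)(0.920197)(-0.810042) = -0.634818
φ₂ = asin(-0.634818) = -0.687772 rad = -39.406°.
For the longitude increment, Δλ = atan2( sin θ sin δ cos φ₁, cos δ − sin φ₁ sin φ₂ ) = atan2(0.195397, -0.200275) = 135.706°.
λ₂ = 132.038° + 135.706° = 267.744°, normalized to (−180°, 180°] → -92.256°.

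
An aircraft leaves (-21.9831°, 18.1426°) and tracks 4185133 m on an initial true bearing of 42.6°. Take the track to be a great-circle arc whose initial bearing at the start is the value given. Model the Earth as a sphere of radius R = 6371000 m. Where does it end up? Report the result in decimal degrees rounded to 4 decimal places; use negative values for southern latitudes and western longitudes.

latitude 6.9151°, longitude 42.7486°

Central angle δ = d/R = 0.656904 rad.
With φ₁ = -21.9831° = -0.383677 rad and θ = 42.6° = 0.743510 rad:
sin φ₂ = sin φ₁ cos δ + cos φ₁ sin δ cos θ = (-0.374333)(0.791887) + (0.927294)(0.610668)(0.736097) = 0.120399
φ₂ = asin(0.120399) = 0.120692 rad = 6.9151°.
Then Δλ = atan2(0.383294, 0.836956) = 0.429455 rad, from sin θ sin δ cos φ₁ over cos δ − sin φ₁ sin φ₂.
λ₂ = 18.1426° + 24.6060° = 42.7486°.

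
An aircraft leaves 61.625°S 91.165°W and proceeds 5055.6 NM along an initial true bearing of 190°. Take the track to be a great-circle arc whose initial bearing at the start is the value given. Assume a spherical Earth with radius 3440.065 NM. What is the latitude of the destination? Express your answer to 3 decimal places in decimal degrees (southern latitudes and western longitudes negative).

The arc subtends δ = 5055.6/3440.065 = 1.469623 rad at the centre.
Start latitude φ₁ = -1.075559 rad; initial bearing θ = 3.316126 rad.
Applying the spherical law of cosines for sides, sin φ₂ = sin φ₁ cos δ + cos φ₁ sin δ cos θ = -0.554493, so φ₂ = -33.676°.
For the longitude increment, Δλ = atan2( sin θ sin δ cos φ₁, cos δ − sin φ₁ sin φ₂ ) = atan2(-0.082103, -0.386874) = -168.018°.
λ₂ = -91.165° + -168.018° = -259.183°, normalized to (−180°, 180°] → 100.817°.

latitude -33.676°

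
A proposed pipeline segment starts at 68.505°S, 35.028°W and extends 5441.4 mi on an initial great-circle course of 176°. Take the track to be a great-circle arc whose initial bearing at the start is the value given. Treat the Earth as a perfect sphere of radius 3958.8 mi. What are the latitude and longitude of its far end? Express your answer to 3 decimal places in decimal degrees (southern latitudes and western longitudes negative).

Angular distance δ = d/R = 5441.4 / 3958.8 = 1.374507 rad.
With φ₁ = -68.505° = -1.195638 rad and θ = 176° = 3.071779 rad:
Destination latitude: φ₂ = arcsin( sin φ₁ cos δ + cos φ₁ sin δ cos θ ) = arcsin(-0.539975) = -32.682°.
For the longitude increment, Δλ = atan2( sin θ sin δ cos φ₁, cos δ − sin φ₁ sin φ₂ ) = atan2(0.025069, -0.307388) = 175.338°.
λ₂ = λ₁ + Δλ = 140.310°.

latitude -32.682°, longitude 140.310°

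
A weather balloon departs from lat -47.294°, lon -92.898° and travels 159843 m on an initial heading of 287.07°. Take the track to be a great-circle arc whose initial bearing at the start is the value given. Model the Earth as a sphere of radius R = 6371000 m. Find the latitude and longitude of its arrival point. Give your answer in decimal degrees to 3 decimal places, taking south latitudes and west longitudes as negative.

The arc subtends δ = 159843/6371000 = 0.025089 rad at the centre.
Converting: φ₁ = -0.825436 rad, θ = 5.010317 rad.
Applying the spherical law of cosines for sides, sin φ₂ = sin φ₁ cos δ + cos φ₁ sin δ cos θ = -0.729618, so φ₂ = -46.854°.
For the longitude increment, Δλ = atan2( sin θ sin δ cos φ₁, cos δ − sin φ₁ sin φ₂ ) = atan2(-0.016265, 0.463530) = -2.010°.
Hence λ₂ = -92.898° + -2.010° = -94.908°.

latitude -46.854°, longitude -94.908°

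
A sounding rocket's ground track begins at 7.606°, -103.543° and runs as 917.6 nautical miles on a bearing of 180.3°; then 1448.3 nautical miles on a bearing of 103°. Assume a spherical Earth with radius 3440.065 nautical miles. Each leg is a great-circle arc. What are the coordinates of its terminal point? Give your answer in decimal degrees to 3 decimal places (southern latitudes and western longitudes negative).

Apply the spherical direct solution leg by leg, carrying full precision between legs.
Leg 1: from (7.606°, -103.543°), δ = 917.6/3440.065 = 0.266739 rad, θ = 180.3° → φ = -7.677°, λ = -103.623°.
Leg 2: from (-7.677°, -103.623°), δ = 1448.3/3440.065 = 0.421009 rad, θ = 103° → φ = -12.300°, λ = -79.571°.

latitude -12.300°, longitude -79.571°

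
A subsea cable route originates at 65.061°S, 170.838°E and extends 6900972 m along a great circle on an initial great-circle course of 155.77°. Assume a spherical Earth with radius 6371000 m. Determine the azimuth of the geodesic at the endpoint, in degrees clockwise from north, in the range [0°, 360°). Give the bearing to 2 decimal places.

final bearing 15.57°

Central angle δ = d/R = 1.083185 rad.
Start latitude φ₁ = -1.135529 rad; initial bearing θ = 2.718699 rad.
Applying the spherical law of cosines for sides, sin φ₂ = sin φ₁ cos δ + cos φ₁ sin δ cos θ = -0.764526, so φ₂ = -49.865°.
Then Δλ = atan2(0.152879, -0.224723) = 2.544211 rad, from sin θ sin δ cos φ₁ over cos δ − sin φ₁ sin φ₂.
λ₂ = 170.838° + 145.773° = 316.611°, normalized to (−180°, 180°] → -43.389°.
The forward bearing on arrival equals the back-azimuth from the destination plus 180°.
Back-azimuth from P₂ (-49.86°, -43.39°) to P₁ (-65.06°, 170.84°), with Δλ' = λ₁ − λ₂ = 214.23°: atan2( sin Δλ' cos φ₁ , cos φ₂ sin φ₁ − sin φ₂ cos φ₁ cos Δλ' ) = 195.57°.
Final bearing = (195.57° + 180°) mod 360° = 15.57°.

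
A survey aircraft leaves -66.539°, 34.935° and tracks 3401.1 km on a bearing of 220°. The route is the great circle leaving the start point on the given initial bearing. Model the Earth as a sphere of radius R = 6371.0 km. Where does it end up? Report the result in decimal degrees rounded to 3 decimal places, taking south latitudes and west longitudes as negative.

latitude -70.888°, longitude -57.663°

Angular distance δ = d/R = 3401.1 / 6371 = 0.533841 rad.
With φ₁ = -66.539° = -1.161325 rad and θ = 220° = 3.839724 rad:
sin φ₂ = sin φ₁ cos δ + cos φ₁ sin δ cos θ = (-0.917331)(0.860859) + (0.398125)(0.508844)(-0.766044) = -0.944881
φ₂ = asin(-0.944881) = -1.237230 rad = -70.888°.
For the longitude increment, Δλ = atan2( sin θ sin δ cos φ₁, cos δ − sin φ₁ sin φ₂ ) = atan2(-0.130218, -0.005910) = -92.598°.
λ₂ = λ₁ + Δλ = -57.663°.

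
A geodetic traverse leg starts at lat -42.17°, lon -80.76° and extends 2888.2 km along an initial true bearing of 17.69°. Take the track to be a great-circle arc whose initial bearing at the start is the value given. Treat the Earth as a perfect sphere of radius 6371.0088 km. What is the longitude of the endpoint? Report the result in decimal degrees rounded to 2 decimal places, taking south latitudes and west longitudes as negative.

The arc subtends δ = 2888.2/6371.0088 = 0.453335 rad at the centre.
Converting: φ₁ = -0.736005 rad, θ = 0.308749 rad.
sin φ₂ = sin φ₁ cos δ + cos φ₁ sin δ cos θ = (-0.671333)(0.898992) + (0.741156)(0.437966)(0.952715) = -0.294270
φ₂ = asin(-0.294270) = -0.298692 rad = -17.11°.
Then Δλ = atan2(0.098636, 0.701438) = 0.139703 rad, from sin θ sin δ cos φ₁ over cos δ − sin φ₁ sin φ₂.
Hence λ₂ = -80.76° + 8.00° = -72.76°.

longitude -72.76°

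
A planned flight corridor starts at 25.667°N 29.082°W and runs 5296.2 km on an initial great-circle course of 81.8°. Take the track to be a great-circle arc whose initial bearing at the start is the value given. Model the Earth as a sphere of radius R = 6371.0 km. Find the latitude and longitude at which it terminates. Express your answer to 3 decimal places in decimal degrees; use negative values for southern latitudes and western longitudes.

Angular distance δ = d/R = 5296.2 / 6371 = 0.831298 rad.
Converting: φ₁ = 0.447974 rad, θ = 1.427679 rad.
Destination latitude: φ₂ = arcsin( sin φ₁ cos δ + cos φ₁ sin δ cos θ ) = arcsin(0.386878) = 22.760°.
For the longitude increment, Δλ = atan2( sin θ sin δ cos φ₁, cos δ − sin φ₁ sin φ₂ ) = atan2(0.659098, 0.506345) = 52.467°.
λ₂ = λ₁ + Δλ = 23.385°.

latitude 22.760°, longitude 23.385°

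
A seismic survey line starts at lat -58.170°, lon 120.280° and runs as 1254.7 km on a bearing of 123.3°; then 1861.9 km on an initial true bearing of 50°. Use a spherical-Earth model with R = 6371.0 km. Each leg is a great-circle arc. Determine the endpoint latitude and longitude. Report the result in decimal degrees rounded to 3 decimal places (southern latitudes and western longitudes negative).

Apply the spherical direct solution leg by leg, carrying full precision between legs.
Leg 1: from (-58.170°, 120.280°), δ = 1254.7/6371 = 0.196939 rad, θ = 123.3° → φ = -62.854°, λ = 141.285°.
Leg 2: from (-62.854°, 141.285°), δ = 1861.9/6371 = 0.292246 rad, θ = 50° → φ = -50.141°, λ = 161.428°.

latitude -50.141°, longitude 161.428°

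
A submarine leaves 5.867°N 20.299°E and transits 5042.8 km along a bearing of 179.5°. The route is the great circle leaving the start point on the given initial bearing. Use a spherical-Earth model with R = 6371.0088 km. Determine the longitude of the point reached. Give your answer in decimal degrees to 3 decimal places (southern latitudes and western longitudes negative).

The arc subtends δ = 5042.8/6371.0088 = 0.791523 rad at the centre.
Start latitude φ₁ = 0.102398 rad; initial bearing θ = 3.132866 rad.
Destination latitude: φ₂ = arcsin( sin φ₁ cos δ + cos φ₁ sin δ cos θ ) = arcsin(-0.635835) = -39.482°.
For the longitude increment, Δλ = atan2( sin θ sin δ cos φ₁, cos δ − sin φ₁ sin φ₂ ) = atan2(0.006176, 0.767757) = 0.461°.
λ₂ = 20.299° + 0.461° = 20.760°.

longitude 20.760°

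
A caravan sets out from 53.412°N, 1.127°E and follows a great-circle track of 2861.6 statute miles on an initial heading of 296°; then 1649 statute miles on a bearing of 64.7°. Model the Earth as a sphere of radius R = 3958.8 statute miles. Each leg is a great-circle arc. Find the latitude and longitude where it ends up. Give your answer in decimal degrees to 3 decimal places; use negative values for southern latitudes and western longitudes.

latitude 54.885°, longitude -29.577°

Apply the spherical direct solution leg by leg, carrying full precision between legs.
Leg 1: from (53.412°, 1.127°), δ = 2861.6/3958.8 = 0.722845 rad, θ = 296° → φ = 50.805°, λ = -69.065°.
Leg 2: from (50.805°, -69.065°), δ = 1649/3958.8 = 0.416540 rad, θ = 64.7° → φ = 54.885°, λ = -29.577°.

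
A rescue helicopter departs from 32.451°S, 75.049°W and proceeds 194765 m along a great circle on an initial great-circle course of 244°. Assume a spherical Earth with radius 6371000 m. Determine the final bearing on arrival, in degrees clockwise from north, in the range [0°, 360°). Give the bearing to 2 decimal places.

final bearing 245.02°

The arc subtends δ = 194765/6371000 = 0.030571 rad at the centre.
With φ₁ = -32.451° = -0.566377 rad and θ = 244° = 4.258603 rad:
Destination latitude: φ₂ = arcsin( sin φ₁ cos δ + cos φ₁ sin δ cos θ ) = arcsin(-0.547634) = -33.205°.
For the longitude increment, Δλ = atan2( sin θ sin δ cos φ₁, cos δ − sin φ₁ sin φ₂ ) = atan2(-0.023183, 0.705684) = -1.882°.
λ₂ = -75.049° + -1.882° = -76.931°.
The forward bearing on arrival equals the back-azimuth from the destination plus 180°.
Back-azimuth from P₂ (-33.20°, -76.93°) to P₁ (-32.45°, -75.05°), with Δλ' = λ₁ − λ₂ = 1.88°: atan2( sin Δλ' cos φ₁ , cos φ₂ sin φ₁ − sin φ₂ cos φ₁ cos Δλ' ) = 65.02°.
Final bearing = (65.02° + 180°) mod 360° = 245.02°.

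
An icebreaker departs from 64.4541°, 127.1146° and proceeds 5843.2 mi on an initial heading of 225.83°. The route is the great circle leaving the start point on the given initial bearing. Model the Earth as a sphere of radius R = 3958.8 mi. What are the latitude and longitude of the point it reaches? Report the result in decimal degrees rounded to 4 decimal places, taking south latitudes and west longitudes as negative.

Central angle δ = d/R = 1.476003 rad.
With φ₁ = 64.4541° = 1.124936 rad and θ = 225.83° = 3.941477 rad:
Destination latitude: φ₂ = arcsin( sin φ₁ cos δ + cos φ₁ sin δ cos θ ) = arcsin(-0.213732) = -12.3411°.
For the longitude increment, Δλ = atan2( sin θ sin δ cos φ₁, cos δ − sin φ₁ sin φ₂ ) = atan2(-0.307925, 0.287489) = -46.9657°.
λ₂ = 127.1146° + -46.9657° = 80.1489°.

latitude -12.3411°, longitude 80.1489°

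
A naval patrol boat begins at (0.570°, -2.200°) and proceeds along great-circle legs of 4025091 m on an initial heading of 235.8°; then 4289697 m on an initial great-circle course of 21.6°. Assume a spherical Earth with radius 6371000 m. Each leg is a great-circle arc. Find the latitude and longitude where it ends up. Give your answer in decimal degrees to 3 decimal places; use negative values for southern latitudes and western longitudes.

latitude 17.176°, longitude -19.382°

Apply the spherical direct solution leg by leg, carrying full precision between legs.
Leg 1: from (0.570°, -2.200°), δ = 4025091/6371000 = 0.631783 rad, θ = 235.8° → φ = -18.900°, λ = -33.284°.
Leg 2: from (-18.900°, -33.284°), δ = 4289697/6371000 = 0.673316 rad, θ = 21.6° → φ = 17.176°, λ = -19.382°.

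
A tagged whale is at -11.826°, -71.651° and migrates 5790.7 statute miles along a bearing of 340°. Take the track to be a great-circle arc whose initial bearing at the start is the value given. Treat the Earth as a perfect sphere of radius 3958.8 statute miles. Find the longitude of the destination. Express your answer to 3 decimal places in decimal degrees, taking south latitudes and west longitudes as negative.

δ = 5790.7/3958.8 = 1.462741 rad (83.8089°).
With φ₁ = -11.826° = -0.206403 rad and θ = 340° = 5.934119 rad:
Destination latitude: φ₂ = arcsin( sin φ₁ cos δ + cos φ₁ sin δ cos θ ) = arcsin(0.892281) = 63.161°.
Then Δλ = atan2(-0.332808, 0.290709) = -0.852814 rad, from sin θ sin δ cos φ₁ over cos δ − sin φ₁ sin φ₂.
λ₂ = -71.651° + -48.863° = -120.514°.

longitude -120.514°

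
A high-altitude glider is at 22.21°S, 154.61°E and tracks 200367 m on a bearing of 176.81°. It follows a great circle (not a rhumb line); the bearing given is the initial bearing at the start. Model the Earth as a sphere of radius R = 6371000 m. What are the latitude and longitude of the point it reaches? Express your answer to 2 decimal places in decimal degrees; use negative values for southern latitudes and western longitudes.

Central angle δ = d/R = 0.031450 rad.
Converting: φ₁ = -0.387638 rad, θ = 3.085917 rad.
sin φ₂ = sin φ₁ cos δ + cos φ₁ sin δ cos θ = (-0.378002)(0.999505) + (0.925805)(0.031445)(-0.998450) = -0.406882
φ₂ = asin(-0.406882) = -0.419038 rad = -24.01°.
Δλ = atan2( sin θ sin δ cos φ₁ , cos δ − sin φ₁ sin φ₂ ) = atan2(0.001620, 0.845703) = 0.001916 rad = 0.11°.
Hence λ₂ = 154.61° + 0.11° = 154.72°.

latitude -24.01°, longitude 154.72°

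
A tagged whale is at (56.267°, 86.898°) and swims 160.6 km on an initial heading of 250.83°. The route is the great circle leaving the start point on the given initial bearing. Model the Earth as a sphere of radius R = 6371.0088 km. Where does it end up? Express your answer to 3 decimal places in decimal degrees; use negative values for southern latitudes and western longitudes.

Angular distance δ = d/R = 160.6 / 6371.0088 = 0.025208 rad.
With φ₁ = 56.267° = 0.982044 rad and θ = 250.83° = 4.377809 rad:
Applying the spherical law of cosines for sides, sin φ₂ = sin φ₁ cos δ + cos φ₁ sin δ cos θ = 0.826774, so φ₂ = 55.769°.
Δλ = atan2( sin θ sin δ cos φ₁ , cos δ − sin φ₁ sin φ₂ ) = atan2(-0.013221, 0.312109) = -0.042335 rad = -2.426°.
λ₂ = λ₁ + Δλ = 84.472°.

latitude 55.769°, longitude 84.472°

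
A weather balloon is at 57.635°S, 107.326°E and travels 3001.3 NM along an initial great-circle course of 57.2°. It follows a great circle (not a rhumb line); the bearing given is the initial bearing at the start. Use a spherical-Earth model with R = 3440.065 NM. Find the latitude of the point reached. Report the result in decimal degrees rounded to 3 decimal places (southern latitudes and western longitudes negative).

latitude -18.722°

Central angle δ = d/R = 0.872454 rad.
With φ₁ = -57.635° = -1.005921 rad and θ = 57.2° = 0.998328 rad:
Applying the spherical law of cosines for sides, sin φ₂ = sin φ₁ cos δ + cos φ₁ sin δ cos θ = -0.320970, so φ₂ = -18.722°.
For the longitude increment, Δλ = atan2( sin θ sin δ cos φ₁, cos δ − sin φ₁ sin φ₂ ) = atan2(0.344632, 0.371840) = 42.825°.
λ₂ = λ₁ + Δλ = 150.151°.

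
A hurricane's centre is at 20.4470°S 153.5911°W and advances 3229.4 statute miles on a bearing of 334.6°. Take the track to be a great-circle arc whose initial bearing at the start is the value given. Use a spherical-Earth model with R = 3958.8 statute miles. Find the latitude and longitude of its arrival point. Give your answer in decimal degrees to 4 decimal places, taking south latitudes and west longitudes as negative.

The arc subtends δ = 3229.4/3958.8 = 0.815752 rad at the centre.
With φ₁ = -20.4470° = -0.356867 rad and θ = 334.6° = 5.839872 rad:
sin φ₂ = sin φ₁ cos δ + cos φ₁ sin δ cos θ = (-0.349341)(0.685321) + (0.936996)(0.728241)(0.903335) = 0.376988
φ₂ = asin(0.376988) = 0.386543 rad = 22.1473°.
Δλ = atan2( sin θ sin δ cos φ₁ , cos δ − sin φ₁ sin φ₂ ) = atan2(-0.292688, 0.817018) = -0.343996 rad = -19.7095°.
λ₂ = -153.5911° + -19.7095° = -173.3006°.

latitude 22.1473°, longitude -173.3006°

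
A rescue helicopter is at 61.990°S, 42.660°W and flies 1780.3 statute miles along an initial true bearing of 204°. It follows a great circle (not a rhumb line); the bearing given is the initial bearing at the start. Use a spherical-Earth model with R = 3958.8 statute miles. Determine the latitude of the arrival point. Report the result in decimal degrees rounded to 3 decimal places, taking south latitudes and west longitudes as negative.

latitude -78.987°

δ = 1780.3/3958.8 = 0.449707 rad (25.7663°).
With φ₁ = -61.990° = -1.081930 rad and θ = 204° = 3.560472 rad:
Applying the spherical law of cosines for sides, sin φ₂ = sin φ₁ cos δ + cos φ₁ sin δ cos θ = -0.981584, so φ₂ = -78.987°.
Δλ = atan2( sin θ sin δ cos φ₁ , cos δ − sin φ₁ sin φ₂ ) = atan2(-0.083034, 0.033968) = -1.182485 rad = -67.751°.
λ₂ = λ₁ + Δλ = -110.411°.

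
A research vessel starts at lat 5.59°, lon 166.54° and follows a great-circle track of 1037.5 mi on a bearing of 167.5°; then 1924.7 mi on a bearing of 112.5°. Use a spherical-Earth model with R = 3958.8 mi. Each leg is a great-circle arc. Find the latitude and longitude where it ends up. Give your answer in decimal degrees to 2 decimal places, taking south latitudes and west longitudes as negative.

Apply the spherical direct solution leg by leg, carrying full precision between legs.
Leg 1: from (5.59°, 166.54°), δ = 1037.5/3958.8 = 0.262074 rad, θ = 167.5° → φ = -9.07°, λ = 169.80°.
Leg 2: from (-9.07°, 169.80°), δ = 1924.7/3958.8 = 0.486183 rad, θ = 112.5° → φ = -18.42°, λ = -163.14°.

latitude -18.42°, longitude -163.14°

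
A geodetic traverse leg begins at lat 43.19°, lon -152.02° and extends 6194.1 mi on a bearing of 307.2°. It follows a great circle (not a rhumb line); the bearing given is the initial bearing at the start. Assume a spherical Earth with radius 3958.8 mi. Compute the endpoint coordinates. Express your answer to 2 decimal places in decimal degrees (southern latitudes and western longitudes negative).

latitude 26.42°, longitude 90.78°

δ = 6194.1/3958.8 = 1.564641 rad (89.6473°).
Start latitude φ₁ = 0.753808 rad; initial bearing θ = 5.361651 rad.
Applying the spherical law of cosines for sides, sin φ₂ = sin φ₁ cos δ + cos φ₁ sin δ cos θ = 0.445011, so φ₂ = 26.42°.
Δλ = atan2( sin θ sin δ cos φ₁ , cos δ − sin φ₁ sin φ₂ ) = atan2(-0.580729, -0.298419) = -2.045477 rad = -117.20°.
λ₂ = -152.02° + -117.20° = -269.22°, normalized to (−180°, 180°] → 90.78°.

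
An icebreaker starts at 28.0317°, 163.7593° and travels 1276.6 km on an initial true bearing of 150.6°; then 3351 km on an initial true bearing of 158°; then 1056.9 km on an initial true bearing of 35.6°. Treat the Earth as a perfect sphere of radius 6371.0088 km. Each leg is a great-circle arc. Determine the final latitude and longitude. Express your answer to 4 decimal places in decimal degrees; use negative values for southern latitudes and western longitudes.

latitude -2.4321°, longitude -173.8093°

Apply the spherical direct solution leg by leg, carrying full precision between legs.
Leg 1: from (28.0317°, 163.7593°), δ = 1276.6/6371.0088 = 0.200376 rad, θ = 150.6° → φ = 17.9083°, λ = 169.6530°.
Leg 2: from (17.9083°, 169.6530°), δ = 3351/6371.0088 = 0.525976 rad, θ = 158° → φ = -10.1959°, λ = -179.3305°.
Leg 3: from (-10.1959°, -179.3305°), δ = 1056.9/6371.0088 = 0.165892 rad, θ = 35.6° → φ = -2.4321°, λ = -173.8093°.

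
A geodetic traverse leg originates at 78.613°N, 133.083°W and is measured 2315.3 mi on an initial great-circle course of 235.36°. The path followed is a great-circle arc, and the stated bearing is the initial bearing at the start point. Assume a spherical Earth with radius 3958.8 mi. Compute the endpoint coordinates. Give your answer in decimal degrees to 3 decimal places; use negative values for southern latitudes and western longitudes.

δ = 2315.3/3958.8 = 0.584849 rad (33.5094°).
Converting: φ₁ = 1.372056 rad, θ = 4.107807 rad.
Destination latitude: φ₂ = arcsin( sin φ₁ cos δ + cos φ₁ sin δ cos θ ) = arcsin(0.755426) = 49.063°.
Then Δλ = atan2(-0.089677, 0.093239) = -0.765930 rad, from sin θ sin δ cos φ₁ over cos δ − sin φ₁ sin φ₂.
λ₂ = λ₁ + Δλ = -176.968°.

latitude 49.063°, longitude -176.968°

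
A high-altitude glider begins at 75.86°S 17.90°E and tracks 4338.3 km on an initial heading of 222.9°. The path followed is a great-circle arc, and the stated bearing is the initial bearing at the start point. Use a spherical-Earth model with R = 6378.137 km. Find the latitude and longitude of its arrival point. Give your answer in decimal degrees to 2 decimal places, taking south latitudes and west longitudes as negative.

δ = 4338.3/6378.137 = 0.680183 rad (38.9716°).
Converting: φ₁ = -1.324007 rad, θ = 3.890339 rad.
Applying the spherical law of cosines for sides, sin φ₂ = sin φ₁ cos δ + cos φ₁ sin δ cos θ = -0.866453, so φ₂ = -60.05°.
Δλ = atan2( sin θ sin δ cos φ₁ , cos δ − sin φ₁ sin φ₂ ) = atan2(-0.104589, -0.062743) = -2.111145 rad = -120.96°.
λ₂ = λ₁ + Δλ = -103.06°.

latitude -60.05°, longitude -103.06°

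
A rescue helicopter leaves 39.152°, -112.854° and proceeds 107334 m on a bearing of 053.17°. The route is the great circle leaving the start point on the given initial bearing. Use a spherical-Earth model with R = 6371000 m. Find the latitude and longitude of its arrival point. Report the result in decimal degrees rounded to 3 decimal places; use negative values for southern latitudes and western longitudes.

latitude 39.726°, longitude -111.849°

Central angle δ = d/R = 0.016847 rad.
Start latitude φ₁ = 0.683331 rad; initial bearing θ = 0.927992 rad.
sin φ₂ = sin φ₁ cos δ + cos φ₁ sin δ cos θ = (0.631380)(0.999858) + (0.775474)(0.016846)(0.599443) = 0.639121
φ₂ = asin(0.639121) = 0.693355 rad = 39.726°.
For the longitude increment, Δλ = atan2( sin θ sin δ cos φ₁, cos δ − sin φ₁ sin φ₂ ) = atan2(0.010457, 0.596330) = 1.005°.
λ₂ = -112.854° + 1.005° = -111.849°.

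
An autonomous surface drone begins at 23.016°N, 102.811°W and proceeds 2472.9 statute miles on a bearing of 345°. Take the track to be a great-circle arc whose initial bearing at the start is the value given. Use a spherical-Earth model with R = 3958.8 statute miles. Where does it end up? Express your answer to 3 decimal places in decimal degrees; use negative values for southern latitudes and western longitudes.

latitude 56.833°, longitude -118.873°

Central angle δ = d/R = 0.624659 rad.
Start latitude φ₁ = 0.401705 rad; initial bearing θ = 6.021386 rad.
sin φ₂ = sin φ₁ cos δ + cos φ₁ sin δ cos θ = (0.390988)(0.811163) + (0.920396)(0.584821)(0.965926) = 0.837080
φ₂ = asin(0.837080) = 0.991925 rad = 56.833°.
Δλ = atan2( sin θ sin δ cos φ₁ , cos δ − sin φ₁ sin φ₂ ) = atan2(-0.139314, 0.483874) = -0.280331 rad = -16.062°.
λ₂ = λ₁ + Δλ = -118.873°.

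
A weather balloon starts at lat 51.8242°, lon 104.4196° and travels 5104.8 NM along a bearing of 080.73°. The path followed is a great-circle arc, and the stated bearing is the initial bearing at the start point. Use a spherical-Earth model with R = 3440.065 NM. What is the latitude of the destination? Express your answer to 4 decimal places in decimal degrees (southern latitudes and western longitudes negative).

latitude 9.6363°

δ = 5104.8/3440.065 = 1.483925 rad (85.0227°).
With φ₁ = 51.8242° = 0.904503 rad and θ = 80.73° = 1.409004 rad:
Applying the spherical law of cosines for sides, sin φ₂ = sin φ₁ cos δ + cos φ₁ sin δ cos θ = 0.167394, so φ₂ = 9.6363°.
Δλ = atan2( sin θ sin δ cos φ₁ , cos δ − sin φ₁ sin φ₂ ) = atan2(0.607704, -0.044829) = 1.644431 rad = 94.2190°.
λ₂ = 104.4196° + 94.2190° = 198.6386°, normalized to (−180°, 180°] → -161.3614°.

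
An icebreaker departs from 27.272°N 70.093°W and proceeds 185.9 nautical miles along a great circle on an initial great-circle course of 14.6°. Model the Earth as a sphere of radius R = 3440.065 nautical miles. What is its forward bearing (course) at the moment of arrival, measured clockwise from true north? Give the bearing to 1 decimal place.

Central angle δ = d/R = 0.054040 rad.
With φ₁ = 27.272° = 0.475986 rad and θ = 14.6° = 0.254818 rad:
sin φ₂ = sin φ₁ cos δ + cos φ₁ sin δ cos θ = (0.458215)(0.998540) + (0.888841)(0.054013)(0.967709) = 0.504005
φ₂ = asin(0.504005) = 0.528230 rad = 30.265°.
Then Δλ = atan2(0.012102, 0.767597) = 0.015764 rad, from sin θ sin δ cos φ₁ over cos δ − sin φ₁ sin φ₂.
Hence λ₂ = -70.093° + 0.903° = -69.190°.
The forward bearing on arrival equals the back-azimuth from the destination plus 180°.
Back-azimuth from P₂ (30.3°, -69.2°) to P₁ (27.3°, -70.1°), with Δλ' = λ₁ − λ₂ = -0.9°: atan2( sin Δλ' cos φ₁ , cos φ₂ sin φ₁ − sin φ₂ cos φ₁ cos Δλ' ) = 195.0°.
Final bearing = (195.0° + 180°) mod 360° = 15.0°.

final bearing 15.0°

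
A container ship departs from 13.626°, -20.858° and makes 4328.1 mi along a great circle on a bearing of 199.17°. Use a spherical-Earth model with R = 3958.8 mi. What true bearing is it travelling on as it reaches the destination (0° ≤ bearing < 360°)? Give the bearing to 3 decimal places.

final bearing 206.824°

Angular distance δ = d/R = 4328.1 / 3958.8 = 1.093286 rad.
Converting: φ₁ = 0.237819 rad, θ = 3.476172 rad.
sin φ₂ = sin φ₁ cos δ + cos φ₁ sin δ cos θ = (0.235583)(0.459570) + (0.971854)(0.888142)(-0.944548) = -0.707015
φ₂ = asin(-0.707015) = -0.785268 rad = -44.993°.
For the longitude increment, Δλ = atan2( sin θ sin δ cos φ₁, cos δ − sin φ₁ sin φ₂ ) = atan2(-0.283433, 0.626130) = -24.355°.
λ₂ = λ₁ + Δλ = -45.213°.
The forward bearing on arrival equals the back-azimuth from the destination plus 180°.
Back-azimuth from P₂ (-44.993°, -45.213°) to P₁ (13.626°, -20.858°), with Δλ' = λ₁ − λ₂ = 24.355°: atan2( sin Δλ' cos φ₁ , cos φ₂ sin φ₁ − sin φ₂ cos φ₁ cos Δλ' ) = 26.824°.
Final bearing = (26.824° + 180°) mod 360° = 206.824°.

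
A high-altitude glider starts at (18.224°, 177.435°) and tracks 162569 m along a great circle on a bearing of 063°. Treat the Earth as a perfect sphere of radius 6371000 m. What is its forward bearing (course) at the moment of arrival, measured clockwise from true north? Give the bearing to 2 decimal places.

final bearing 63.44°

Central angle δ = d/R = 0.025517 rad.
Start latitude φ₁ = 0.318069 rad; initial bearing θ = 1.099557 rad.
Destination latitude: φ₂ = arcsin( sin φ₁ cos δ + cos φ₁ sin δ cos θ ) = arcsin(0.323633) = 18.883°.
Δλ = atan2( sin θ sin δ cos φ₁ , cos δ − sin φ₁ sin φ₂ ) = atan2(0.021593, 0.898464) = 0.024029 rad = 1.377°.
λ₂ = 177.435° + 1.377° = 178.812°.
The forward bearing on arrival equals the back-azimuth from the destination plus 180°.
Back-azimuth from P₂ (18.88°, 178.81°) to P₁ (18.22°, 177.44°), with Δλ' = λ₁ − λ₂ = -1.38°: atan2( sin Δλ' cos φ₁ , cos φ₂ sin φ₁ − sin φ₂ cos φ₁ cos Δλ' ) = 243.44°.
Final bearing = (243.44° + 180°) mod 360° = 63.44°.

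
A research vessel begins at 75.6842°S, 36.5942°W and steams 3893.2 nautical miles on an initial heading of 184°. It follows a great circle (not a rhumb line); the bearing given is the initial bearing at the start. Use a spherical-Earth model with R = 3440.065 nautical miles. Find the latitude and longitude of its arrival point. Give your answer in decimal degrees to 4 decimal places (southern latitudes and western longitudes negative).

latitude -39.4324°, longitude 148.0948°

δ = 3893.2/3440.065 = 1.131723 rad (64.8429°).
Converting: φ₁ = -1.320938 rad, θ = 3.211406 rad.
Destination latitude: φ₂ = arcsin( sin φ₁ cos δ + cos φ₁ sin δ cos θ ) = arcsin(-0.635167) = -39.4324°.
Δλ = atan2( sin θ sin δ cos φ₁ , cos δ − sin φ₁ sin φ₂ ) = atan2(-0.015612, -0.190343) = -3.059754 rad = -175.3110°.
λ₂ = -36.5942° + -175.3110° = -211.9052°, normalized to (−180°, 180°] → 148.0948°.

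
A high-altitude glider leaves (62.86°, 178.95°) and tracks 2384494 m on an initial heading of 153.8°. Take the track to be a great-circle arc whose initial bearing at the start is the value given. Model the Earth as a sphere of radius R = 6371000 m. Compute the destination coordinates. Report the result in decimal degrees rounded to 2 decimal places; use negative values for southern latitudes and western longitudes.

The arc subtends δ = 2384494/6371000 = 0.374273 rad at the centre.
Start latitude φ₁ = 1.097114 rad; initial bearing θ = 2.684316 rad.
Applying the spherical law of cosines for sides, sin φ₂ = sin φ₁ cos δ + cos φ₁ sin δ cos θ = 0.678652, so φ₂ = 42.74°.
For the longitude increment, Δλ = atan2( sin θ sin δ cos φ₁, cos δ − sin φ₁ sin φ₂ ) = atan2(0.073631, 0.326845) = 12.70°.
λ₂ = 178.95° + 12.70° = 191.65°, normalized to (−180°, 180°] → -168.35°.

latitude 42.74°, longitude -168.35°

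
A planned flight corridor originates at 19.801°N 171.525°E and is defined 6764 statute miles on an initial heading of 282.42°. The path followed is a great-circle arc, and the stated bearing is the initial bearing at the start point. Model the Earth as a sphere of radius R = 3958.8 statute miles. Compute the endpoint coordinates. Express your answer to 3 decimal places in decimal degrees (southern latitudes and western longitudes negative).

The arc subtends δ = 6764/3958.8 = 1.708599 rad at the centre.
Converting: φ₁ = 0.345593 rad, θ = 4.929159 rad.
Applying the spherical law of cosines for sides, sin φ₂ = sin φ₁ cos δ + cos φ₁ sin δ cos θ = 0.153908, so φ₂ = 8.853°.
For the longitude increment, Δλ = atan2( sin θ sin δ cos φ₁, cos δ − sin φ₁ sin φ₂ ) = atan2(-0.910145, -0.189504) = -101.762°.
λ₂ = 171.525° + -101.762° = 69.763°.

latitude 8.853°, longitude 69.763°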